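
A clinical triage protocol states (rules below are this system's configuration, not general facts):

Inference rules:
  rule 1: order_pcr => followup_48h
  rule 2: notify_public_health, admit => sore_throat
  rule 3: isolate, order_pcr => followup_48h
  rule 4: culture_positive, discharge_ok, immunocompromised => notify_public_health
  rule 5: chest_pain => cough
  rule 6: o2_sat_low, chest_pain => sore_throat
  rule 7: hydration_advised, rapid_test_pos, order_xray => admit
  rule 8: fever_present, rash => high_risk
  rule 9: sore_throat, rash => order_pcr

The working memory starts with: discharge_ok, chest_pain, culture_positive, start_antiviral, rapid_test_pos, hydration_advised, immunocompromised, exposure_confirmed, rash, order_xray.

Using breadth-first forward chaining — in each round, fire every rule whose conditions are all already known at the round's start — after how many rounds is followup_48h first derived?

4

Round 1: rule 4 [culture_positive, discharge_ok, immunocompromised => notify_public_health]; rule 5 [chest_pain => cough]; rule 7 [hydration_advised, rapid_test_pos, order_xray => admit]. New: notify_public_health, cough, admit.
Round 2: rule 2 [notify_public_health, admit => sore_throat]. New: sore_throat.
Round 3: rule 9 [sore_throat, rash => order_pcr]. New: order_pcr.
Round 4: rule 1 [order_pcr => followup_48h]. New: followup_48h.
followup_48h first appears in round 4.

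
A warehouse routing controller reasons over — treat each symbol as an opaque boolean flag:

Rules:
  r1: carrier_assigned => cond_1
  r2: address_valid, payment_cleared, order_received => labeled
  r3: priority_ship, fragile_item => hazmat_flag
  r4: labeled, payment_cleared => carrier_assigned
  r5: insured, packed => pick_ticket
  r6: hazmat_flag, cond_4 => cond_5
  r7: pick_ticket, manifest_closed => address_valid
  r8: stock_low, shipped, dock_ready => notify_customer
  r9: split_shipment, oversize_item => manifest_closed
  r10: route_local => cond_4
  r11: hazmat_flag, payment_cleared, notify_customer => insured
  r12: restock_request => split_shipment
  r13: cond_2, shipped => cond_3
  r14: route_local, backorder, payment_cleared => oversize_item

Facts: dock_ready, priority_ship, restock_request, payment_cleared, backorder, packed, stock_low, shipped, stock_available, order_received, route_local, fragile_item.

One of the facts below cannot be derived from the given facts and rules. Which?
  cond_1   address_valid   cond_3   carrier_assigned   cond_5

cond_3

Round 1: r3 [priority_ship, fragile_item => hazmat_flag]; r8 [stock_low, shipped, dock_ready => notify_customer]; r10 [route_local => cond_4]; r12 [restock_request => split_shipment]; r14 [route_local, backorder, payment_cleared => oversize_item]. Adds hazmat_flag, notify_customer, cond_4, split_shipment, oversize_item.
Round 2: r6 [hazmat_flag, cond_4 => cond_5]; r9 [split_shipment, oversize_item => manifest_closed]; r11 [hazmat_flag, payment_cleared, notify_customer => insured]. Adds cond_5, manifest_closed, insured.
Round 3: r5 [insured, packed => pick_ticket]. Adds pick_ticket.
Round 4: r7 [pick_ticket, manifest_closed => address_valid]. Adds address_valid.
Round 5: r2 [address_valid, payment_cleared, order_received => labeled]. Adds labeled.
Round 6: r4 [labeled, payment_cleared => carrier_assigned]. Adds carrier_assigned.
Round 7: r1 [carrier_assigned => cond_1]. Adds cond_1.
Derived: address_valid (round 4), carrier_assigned (round 6), cond_5 (round 2), cond_1 (round 7). cond_3 never appears in any round.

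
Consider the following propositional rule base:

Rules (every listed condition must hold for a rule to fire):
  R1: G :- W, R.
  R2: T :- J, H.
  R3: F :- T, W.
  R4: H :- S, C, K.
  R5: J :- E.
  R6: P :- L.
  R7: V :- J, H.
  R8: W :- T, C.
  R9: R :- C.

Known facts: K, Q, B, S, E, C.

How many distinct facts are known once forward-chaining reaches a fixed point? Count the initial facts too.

Round 1 — R4, R5, R9, derive H, J, R.
Round 2 — R2, R7, derive T, V.
Round 3 — R8, derive W.
Round 4 — R1, R3, derive G, F.
Closure: {B, C, E, F, G, H, J, K, Q, R, S, T, V, W} — 14 facts.

14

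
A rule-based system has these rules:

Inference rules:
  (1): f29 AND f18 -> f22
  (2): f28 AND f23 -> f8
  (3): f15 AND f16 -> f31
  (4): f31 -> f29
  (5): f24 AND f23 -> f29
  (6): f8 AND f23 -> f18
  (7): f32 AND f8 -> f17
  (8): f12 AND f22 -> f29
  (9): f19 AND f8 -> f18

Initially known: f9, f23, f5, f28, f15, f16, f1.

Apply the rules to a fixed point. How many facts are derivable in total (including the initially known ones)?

12

Round 1 fires (2), (3), giving f8, f31.
Round 2 fires (4), (6), giving f29, f18.
Round 3 fires (1), giving f22.
Closure: {f1, f15, f16, f18, f22, f23, f28, f29, f31, f5, f8, f9} — 12 facts.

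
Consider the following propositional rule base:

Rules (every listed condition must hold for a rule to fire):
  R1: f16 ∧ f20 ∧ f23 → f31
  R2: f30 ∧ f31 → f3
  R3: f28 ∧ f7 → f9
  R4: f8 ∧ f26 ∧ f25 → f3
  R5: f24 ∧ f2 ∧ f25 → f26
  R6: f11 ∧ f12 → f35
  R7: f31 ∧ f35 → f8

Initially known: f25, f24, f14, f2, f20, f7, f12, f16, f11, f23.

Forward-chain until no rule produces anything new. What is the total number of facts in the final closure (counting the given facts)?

15

[1] R1 [f16 ∧ f20 ∧ f23 → f31]; R5 [f24 ∧ f2 ∧ f25 → f26]; R6 [f11 ∧ f12 → f35]. ⇒ new: f31, f26, f35.
[2] R7 [f31 ∧ f35 → f8]. ⇒ new: f8.
[3] R4 [f8 ∧ f26 ∧ f25 → f3]. ⇒ new: f3.
Closure: {f11, f12, f14, f16, f2, f20, f23, f24, f25, f26, f3, f31, f35, f7, f8} — 15 facts.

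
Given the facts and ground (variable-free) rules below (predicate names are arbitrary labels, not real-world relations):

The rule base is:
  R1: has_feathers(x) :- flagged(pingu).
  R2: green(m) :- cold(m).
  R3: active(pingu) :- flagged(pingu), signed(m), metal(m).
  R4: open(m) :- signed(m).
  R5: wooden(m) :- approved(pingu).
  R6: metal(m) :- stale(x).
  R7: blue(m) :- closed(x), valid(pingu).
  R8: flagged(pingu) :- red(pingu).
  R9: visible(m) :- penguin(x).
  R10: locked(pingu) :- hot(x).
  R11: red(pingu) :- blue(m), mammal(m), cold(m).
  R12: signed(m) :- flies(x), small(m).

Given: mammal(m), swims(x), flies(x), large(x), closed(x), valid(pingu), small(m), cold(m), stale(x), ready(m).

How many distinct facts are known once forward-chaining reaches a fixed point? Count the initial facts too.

19

Round 1: R2 [green(m) :- cold(m).]; R6 [metal(m) :- stale(x).]; R7 [blue(m) :- closed(x), valid(pingu).]; R12 [signed(m) :- flies(x), small(m).]. New: green(m), metal(m), blue(m), signed(m).
Round 2: R4 [open(m) :- signed(m).]; R11 [red(pingu) :- blue(m), mammal(m), cold(m).]. New: open(m), red(pingu).
Round 3: R8 [flagged(pingu) :- red(pingu).]. New: flagged(pingu).
Round 4: R1 [has_feathers(x) :- flagged(pingu).]; R3 [active(pingu) :- flagged(pingu), signed(m), metal(m).]. New: has_feathers(x), active(pingu).
Closure: {active(pingu), blue(m), closed(x), cold(m), flagged(pingu), flies(x), green(m), has_feathers(x), large(x), mammal(m), metal(m), open(m), ready(m), red(pingu), signed(m), small(m), stale(x), swims(x), valid(pingu)} — 19 facts.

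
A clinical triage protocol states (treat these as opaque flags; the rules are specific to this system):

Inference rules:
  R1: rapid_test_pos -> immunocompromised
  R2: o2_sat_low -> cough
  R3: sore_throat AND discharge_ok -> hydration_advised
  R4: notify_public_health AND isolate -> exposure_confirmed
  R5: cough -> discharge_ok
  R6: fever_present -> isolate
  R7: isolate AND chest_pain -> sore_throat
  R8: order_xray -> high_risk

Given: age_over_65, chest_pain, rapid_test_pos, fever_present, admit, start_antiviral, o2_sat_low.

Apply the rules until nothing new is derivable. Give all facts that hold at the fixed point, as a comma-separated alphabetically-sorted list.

admit, age_over_65, chest_pain, cough, discharge_ok, fever_present, hydration_advised, immunocompromised, isolate, o2_sat_low, rapid_test_pos, sore_throat, start_antiviral

Round 1: R1 [rapid_test_pos -> immunocompromised]; R2 [o2_sat_low -> cough]; R6 [fever_present -> isolate]. New: immunocompromised, cough, isolate.
Round 2: R5 [cough -> discharge_ok]; R7 [isolate AND chest_pain -> sore_throat]. New: discharge_ok, sore_throat.
Round 3: R3 [sore_throat AND discharge_ok -> hydration_advised]. New: hydration_advised.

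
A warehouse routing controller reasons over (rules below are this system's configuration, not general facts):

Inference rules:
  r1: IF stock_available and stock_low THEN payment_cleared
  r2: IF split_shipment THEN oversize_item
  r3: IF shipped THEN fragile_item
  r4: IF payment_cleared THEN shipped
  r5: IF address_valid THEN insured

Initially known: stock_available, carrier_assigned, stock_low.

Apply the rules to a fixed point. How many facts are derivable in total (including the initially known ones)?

6

Round 1 — r1, derive payment_cleared.
Round 2 — r4, derive shipped.
Round 3 — r3, derive fragile_item.
Closure: {carrier_assigned, fragile_item, payment_cleared, shipped, stock_available, stock_low} — 6 facts.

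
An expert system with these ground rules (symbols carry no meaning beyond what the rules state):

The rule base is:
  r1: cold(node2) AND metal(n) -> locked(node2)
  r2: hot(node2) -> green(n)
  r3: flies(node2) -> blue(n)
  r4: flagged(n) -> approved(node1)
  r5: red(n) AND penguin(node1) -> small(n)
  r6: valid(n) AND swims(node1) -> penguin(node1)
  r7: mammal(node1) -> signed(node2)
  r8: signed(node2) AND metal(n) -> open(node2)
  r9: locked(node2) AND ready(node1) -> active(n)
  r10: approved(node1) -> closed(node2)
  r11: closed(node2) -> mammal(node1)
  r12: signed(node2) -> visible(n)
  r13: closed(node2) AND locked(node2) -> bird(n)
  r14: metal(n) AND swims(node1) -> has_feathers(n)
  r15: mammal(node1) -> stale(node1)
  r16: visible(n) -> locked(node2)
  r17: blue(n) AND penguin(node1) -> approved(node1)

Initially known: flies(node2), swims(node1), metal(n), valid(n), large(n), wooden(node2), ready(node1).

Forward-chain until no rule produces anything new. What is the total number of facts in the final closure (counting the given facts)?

Round 1: r3 [flies(node2) -> blue(n)]; r6 [valid(n) AND swims(node1) -> penguin(node1)]; r14 [metal(n) AND swims(node1) -> has_feathers(n)]. Adds blue(n), penguin(node1), has_feathers(n).
Round 2: r17 [blue(n) AND penguin(node1) -> approved(node1)]. Adds approved(node1).
Round 3: r10 [approved(node1) -> closed(node2)]. Adds closed(node2).
Round 4: r11 [closed(node2) -> mammal(node1)]. Adds mammal(node1).
Round 5: r7 [mammal(node1) -> signed(node2)]; r15 [mammal(node1) -> stale(node1)]. Adds signed(node2), stale(node1).
Round 6: r8 [signed(node2) AND metal(n) -> open(node2)]; r12 [signed(node2) -> visible(n)]. Adds open(node2), visible(n).
Round 7: r16 [visible(n) -> locked(node2)]. Adds locked(node2).
Round 8: r9 [locked(node2) AND ready(node1) -> active(n)]; r13 [closed(node2) AND locked(node2) -> bird(n)]. Adds active(n), bird(n).
Closure: {active(n), approved(node1), bird(n), blue(n), closed(node2), flies(node2), has_feathers(n), large(n), locked(node2), mammal(node1), metal(n), open(node2), penguin(node1), ready(node1), signed(node2), stale(node1), swims(node1), valid(n), visible(n), wooden(node2)} — 20 facts.

20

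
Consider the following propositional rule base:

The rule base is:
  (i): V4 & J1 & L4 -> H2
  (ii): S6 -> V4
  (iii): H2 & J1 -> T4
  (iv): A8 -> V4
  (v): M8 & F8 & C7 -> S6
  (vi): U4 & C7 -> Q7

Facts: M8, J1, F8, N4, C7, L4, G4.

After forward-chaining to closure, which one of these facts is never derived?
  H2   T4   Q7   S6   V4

Round 1 — (v), derive S6.
Round 2 — (ii), derive V4.
Round 3 — (i), derive H2.
Round 4 — (iii), derive T4.
Derived: T4 (round 4), S6 (round 1), V4 (round 2), H2 (round 3). Q7 never appears in any round.

Q7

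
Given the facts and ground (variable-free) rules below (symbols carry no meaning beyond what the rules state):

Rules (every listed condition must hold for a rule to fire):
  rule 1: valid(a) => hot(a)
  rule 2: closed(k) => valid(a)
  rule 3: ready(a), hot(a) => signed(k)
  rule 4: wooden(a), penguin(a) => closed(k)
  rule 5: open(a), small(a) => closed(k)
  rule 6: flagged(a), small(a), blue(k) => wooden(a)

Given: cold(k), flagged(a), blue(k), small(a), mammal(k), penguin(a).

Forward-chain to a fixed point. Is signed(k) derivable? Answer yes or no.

Round 1 — rule 6, derive wooden(a).
Round 2 — rule 4, derive closed(k).
Round 3 — rule 2, derive valid(a).
Round 4 — rule 1, derive hot(a).
Fixed point reached. signed(k) is concluded only by rule 3; rule 3 needs ready(a) (never derived).

no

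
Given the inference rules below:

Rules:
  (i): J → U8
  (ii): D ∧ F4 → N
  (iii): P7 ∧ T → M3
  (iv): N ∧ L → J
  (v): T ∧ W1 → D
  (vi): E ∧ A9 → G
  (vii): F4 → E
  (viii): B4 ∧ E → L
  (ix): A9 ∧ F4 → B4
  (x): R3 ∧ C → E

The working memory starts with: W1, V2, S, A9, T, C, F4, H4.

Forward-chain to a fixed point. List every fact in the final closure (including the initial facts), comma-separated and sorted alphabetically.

Round 1: (v) [T ∧ W1 → D]; (vii) [F4 → E]; (ix) [A9 ∧ F4 → B4]. New: D, E, B4.
Round 2: (ii) [D ∧ F4 → N]; (vi) [E ∧ A9 → G]; (viii) [B4 ∧ E → L]. New: N, G, L.
Round 3: (iv) [N ∧ L → J]. New: J.
Round 4: (i) [J → U8]. New: U8.

A9, B4, C, D, E, F4, G, H4, J, L, N, S, T, U8, V2, W1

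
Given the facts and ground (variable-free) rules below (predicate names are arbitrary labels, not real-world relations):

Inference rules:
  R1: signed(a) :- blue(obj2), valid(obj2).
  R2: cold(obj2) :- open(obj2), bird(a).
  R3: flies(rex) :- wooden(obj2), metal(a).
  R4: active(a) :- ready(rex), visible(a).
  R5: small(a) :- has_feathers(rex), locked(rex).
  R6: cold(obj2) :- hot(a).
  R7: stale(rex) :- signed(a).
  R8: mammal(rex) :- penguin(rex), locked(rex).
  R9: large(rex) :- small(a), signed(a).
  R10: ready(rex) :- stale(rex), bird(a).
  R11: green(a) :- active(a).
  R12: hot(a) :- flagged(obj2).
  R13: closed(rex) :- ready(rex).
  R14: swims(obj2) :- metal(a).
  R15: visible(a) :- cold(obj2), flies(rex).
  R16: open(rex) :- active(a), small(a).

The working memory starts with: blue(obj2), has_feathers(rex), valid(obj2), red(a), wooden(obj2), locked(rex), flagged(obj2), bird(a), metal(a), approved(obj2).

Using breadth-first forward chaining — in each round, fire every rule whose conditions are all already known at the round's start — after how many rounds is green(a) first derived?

Round 1: R1 [signed(a) :- blue(obj2), valid(obj2).]; R3 [flies(rex) :- wooden(obj2), metal(a).]; R5 [small(a) :- has_feathers(rex), locked(rex).]; R12 [hot(a) :- flagged(obj2).]; R14 [swims(obj2) :- metal(a).]. New: signed(a), flies(rex), small(a), hot(a), swims(obj2).
Round 2: R6 [cold(obj2) :- hot(a).]; R7 [stale(rex) :- signed(a).]; R9 [large(rex) :- small(a), signed(a).]. New: cold(obj2), stale(rex), large(rex).
Round 3: R10 [ready(rex) :- stale(rex), bird(a).]; R15 [visible(a) :- cold(obj2), flies(rex).]. New: ready(rex), visible(a).
Round 4: R4 [active(a) :- ready(rex), visible(a).]; R13 [closed(rex) :- ready(rex).]. New: active(a), closed(rex).
Round 5: R11 [green(a) :- active(a).]; R16 [open(rex) :- active(a), small(a).]. New: green(a), open(rex).
green(a) first appears in round 5.

5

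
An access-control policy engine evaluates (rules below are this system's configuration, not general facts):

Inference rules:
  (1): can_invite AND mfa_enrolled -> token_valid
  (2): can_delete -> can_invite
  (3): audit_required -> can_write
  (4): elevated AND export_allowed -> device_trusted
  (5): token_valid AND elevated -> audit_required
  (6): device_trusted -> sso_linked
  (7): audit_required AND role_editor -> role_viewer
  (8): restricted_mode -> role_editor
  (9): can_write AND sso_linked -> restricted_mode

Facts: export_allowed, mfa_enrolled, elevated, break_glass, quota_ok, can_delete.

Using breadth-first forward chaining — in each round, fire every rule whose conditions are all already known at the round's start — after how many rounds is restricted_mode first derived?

5

Round 1: (2) [can_delete -> can_invite]; (4) [elevated AND export_allowed -> device_trusted]. Adds can_invite, device_trusted.
Round 2: (1) [can_invite AND mfa_enrolled -> token_valid]; (6) [device_trusted -> sso_linked]. Adds token_valid, sso_linked.
Round 3: (5) [token_valid AND elevated -> audit_required]. Adds audit_required.
Round 4: (3) [audit_required -> can_write]. Adds can_write.
Round 5: (9) [can_write AND sso_linked -> restricted_mode]. Adds restricted_mode.
restricted_mode first appears in round 5.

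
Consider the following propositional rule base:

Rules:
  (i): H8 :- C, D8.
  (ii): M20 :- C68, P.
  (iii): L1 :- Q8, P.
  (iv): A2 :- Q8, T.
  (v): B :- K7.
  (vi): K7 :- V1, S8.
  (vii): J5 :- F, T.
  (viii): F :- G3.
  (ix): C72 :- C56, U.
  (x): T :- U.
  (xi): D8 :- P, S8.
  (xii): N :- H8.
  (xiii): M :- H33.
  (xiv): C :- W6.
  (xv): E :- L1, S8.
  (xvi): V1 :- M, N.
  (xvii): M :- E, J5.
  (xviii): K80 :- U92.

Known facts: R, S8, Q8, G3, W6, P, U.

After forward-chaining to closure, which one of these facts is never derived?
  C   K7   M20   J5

M20

Round 1: (iii) [L1 :- Q8, P.]; (viii) [F :- G3.]; (x) [T :- U.]; (xi) [D8 :- P, S8.]; (xiv) [C :- W6.]. New: L1, F, T, D8, C.
Round 2: (i) [H8 :- C, D8.]; (iv) [A2 :- Q8, T.]; (vii) [J5 :- F, T.]; (xv) [E :- L1, S8.]. New: H8, A2, J5, E.
Round 3: (xii) [N :- H8.]; (xvii) [M :- E, J5.]. New: N, M.
Round 4: (xvi) [V1 :- M, N.]. New: V1.
Round 5: (vi) [K7 :- V1, S8.]. New: K7.
Round 6: (v) [B :- K7.]. New: B.
Derived: J5 (round 2), K7 (round 5), C (round 1). M20 never appears in any round.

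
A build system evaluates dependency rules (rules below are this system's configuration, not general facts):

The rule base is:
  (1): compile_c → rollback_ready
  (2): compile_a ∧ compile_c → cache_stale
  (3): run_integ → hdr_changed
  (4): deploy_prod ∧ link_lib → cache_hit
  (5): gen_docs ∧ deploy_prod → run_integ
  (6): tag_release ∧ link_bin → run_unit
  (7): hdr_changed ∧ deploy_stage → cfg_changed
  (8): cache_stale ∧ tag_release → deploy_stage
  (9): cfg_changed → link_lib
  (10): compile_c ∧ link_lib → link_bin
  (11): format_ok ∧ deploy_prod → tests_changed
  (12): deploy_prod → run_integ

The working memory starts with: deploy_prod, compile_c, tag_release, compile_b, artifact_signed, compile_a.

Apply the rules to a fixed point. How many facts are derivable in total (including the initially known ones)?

16

[1] (1) [compile_c → rollback_ready]; (2) [compile_a ∧ compile_c → cache_stale]; (12) [deploy_prod → run_integ]. ⇒ new: rollback_ready, cache_stale, run_integ.
[2] (3) [run_integ → hdr_changed]; (8) [cache_stale ∧ tag_release → deploy_stage]. ⇒ new: hdr_changed, deploy_stage.
[3] (7) [hdr_changed ∧ deploy_stage → cfg_changed]. ⇒ new: cfg_changed.
[4] (9) [cfg_changed → link_lib]. ⇒ new: link_lib.
[5] (4) [deploy_prod ∧ link_lib → cache_hit]; (10) [compile_c ∧ link_lib → link_bin]. ⇒ new: cache_hit, link_bin.
[6] (6) [tag_release ∧ link_bin → run_unit]. ⇒ new: run_unit.
Closure: {artifact_signed, cache_hit, cache_stale, cfg_changed, compile_a, compile_b, compile_c, deploy_prod, deploy_stage, hdr_changed, link_bin, link_lib, rollback_ready, run_integ, run_unit, tag_release} — 16 facts.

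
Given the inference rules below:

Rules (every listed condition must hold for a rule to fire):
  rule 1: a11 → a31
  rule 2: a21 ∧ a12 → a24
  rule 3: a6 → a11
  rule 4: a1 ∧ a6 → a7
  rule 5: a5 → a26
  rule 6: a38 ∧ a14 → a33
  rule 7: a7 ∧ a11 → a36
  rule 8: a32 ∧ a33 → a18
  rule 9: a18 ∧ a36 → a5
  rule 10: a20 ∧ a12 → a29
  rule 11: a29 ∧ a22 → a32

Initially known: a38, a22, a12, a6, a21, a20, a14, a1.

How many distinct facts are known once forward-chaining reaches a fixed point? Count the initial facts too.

19

Round 1: rule 2 [a21 ∧ a12 → a24]; rule 3 [a6 → a11]; rule 4 [a1 ∧ a6 → a7]; rule 6 [a38 ∧ a14 → a33]; rule 10 [a20 ∧ a12 → a29]. Adds a24, a11, a7, a33, a29.
Round 2: rule 1 [a11 → a31]; rule 7 [a7 ∧ a11 → a36]; rule 11 [a29 ∧ a22 → a32]. Adds a31, a36, a32.
Round 3: rule 8 [a32 ∧ a33 → a18]. Adds a18.
Round 4: rule 9 [a18 ∧ a36 → a5]. Adds a5.
Round 5: rule 5 [a5 → a26]. Adds a26.
Closure: {a1, a11, a12, a14, a18, a20, a21, a22, a24, a26, a29, a31, a32, a33, a36, a38, a5, a6, a7} — 19 facts.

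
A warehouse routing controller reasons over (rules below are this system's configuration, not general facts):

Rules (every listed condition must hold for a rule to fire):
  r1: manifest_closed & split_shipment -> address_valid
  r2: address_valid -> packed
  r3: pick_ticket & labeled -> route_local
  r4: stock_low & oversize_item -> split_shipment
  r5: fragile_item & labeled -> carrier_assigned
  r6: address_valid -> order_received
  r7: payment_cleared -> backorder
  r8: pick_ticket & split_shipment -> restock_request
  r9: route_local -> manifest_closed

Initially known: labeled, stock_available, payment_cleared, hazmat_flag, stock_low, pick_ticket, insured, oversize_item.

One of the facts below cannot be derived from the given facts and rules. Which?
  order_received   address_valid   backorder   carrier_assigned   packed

Round 1: r3 [pick_ticket & labeled -> route_local]; r4 [stock_low & oversize_item -> split_shipment]; r7 [payment_cleared -> backorder]. Adds route_local, split_shipment, backorder.
Round 2: r8 [pick_ticket & split_shipment -> restock_request]; r9 [route_local -> manifest_closed]. Adds restock_request, manifest_closed.
Round 3: r1 [manifest_closed & split_shipment -> address_valid]. Adds address_valid.
Round 4: r2 [address_valid -> packed]; r6 [address_valid -> order_received]. Adds packed, order_received.
Derived: backorder (round 1), address_valid (round 3), packed (round 4), order_received (round 4). carrier_assigned never appears in any round.

carrier_assigned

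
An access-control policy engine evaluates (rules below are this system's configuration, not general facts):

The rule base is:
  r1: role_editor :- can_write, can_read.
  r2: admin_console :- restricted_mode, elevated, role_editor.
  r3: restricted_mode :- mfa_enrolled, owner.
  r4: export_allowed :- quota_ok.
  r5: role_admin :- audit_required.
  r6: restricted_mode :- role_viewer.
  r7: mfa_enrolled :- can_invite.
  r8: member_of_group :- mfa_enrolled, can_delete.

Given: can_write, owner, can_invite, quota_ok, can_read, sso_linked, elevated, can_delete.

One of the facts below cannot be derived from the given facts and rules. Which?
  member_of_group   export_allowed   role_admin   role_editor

Round 1: r1 [role_editor :- can_write, can_read.]; r4 [export_allowed :- quota_ok.]; r7 [mfa_enrolled :- can_invite.]. New: role_editor, export_allowed, mfa_enrolled.
Round 2: r3 [restricted_mode :- mfa_enrolled, owner.]; r8 [member_of_group :- mfa_enrolled, can_delete.]. New: restricted_mode, member_of_group.
Round 3: r2 [admin_console :- restricted_mode, elevated, role_editor.]. New: admin_console.
Derived: role_editor (round 1), export_allowed (round 1), member_of_group (round 2). role_admin never appears in any round.

role_admin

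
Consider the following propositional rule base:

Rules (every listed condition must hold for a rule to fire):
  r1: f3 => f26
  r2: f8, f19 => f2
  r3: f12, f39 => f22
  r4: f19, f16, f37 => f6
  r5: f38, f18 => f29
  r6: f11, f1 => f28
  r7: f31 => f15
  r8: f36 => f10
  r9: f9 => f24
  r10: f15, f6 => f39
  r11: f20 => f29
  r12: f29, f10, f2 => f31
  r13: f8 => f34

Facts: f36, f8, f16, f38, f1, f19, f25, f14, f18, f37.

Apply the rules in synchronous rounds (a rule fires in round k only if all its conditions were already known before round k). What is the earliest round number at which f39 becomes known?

Round 1: r2 [f8, f19 => f2]; r4 [f19, f16, f37 => f6]; r5 [f38, f18 => f29]; r8 [f36 => f10]; r13 [f8 => f34]. Adds f2, f6, f29, f10, f34.
Round 2: r12 [f29, f10, f2 => f31]. Adds f31.
Round 3: r7 [f31 => f15]. Adds f15.
Round 4: r10 [f15, f6 => f39]. Adds f39.
f39 first appears in round 4.

4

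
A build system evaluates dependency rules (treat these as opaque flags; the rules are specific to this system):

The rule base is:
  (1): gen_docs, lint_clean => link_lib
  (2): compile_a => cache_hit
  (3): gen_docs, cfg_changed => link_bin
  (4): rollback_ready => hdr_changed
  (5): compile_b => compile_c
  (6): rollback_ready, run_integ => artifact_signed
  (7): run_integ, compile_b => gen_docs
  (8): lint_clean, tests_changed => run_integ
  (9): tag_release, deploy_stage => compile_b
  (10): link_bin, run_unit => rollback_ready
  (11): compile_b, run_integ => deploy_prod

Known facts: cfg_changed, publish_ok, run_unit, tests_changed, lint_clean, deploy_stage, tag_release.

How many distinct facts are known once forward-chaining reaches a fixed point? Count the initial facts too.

Round 1: (8) [lint_clean, tests_changed => run_integ]; (9) [tag_release, deploy_stage => compile_b]. Adds run_integ, compile_b.
Round 2: (5) [compile_b => compile_c]; (7) [run_integ, compile_b => gen_docs]; (11) [compile_b, run_integ => deploy_prod]. Adds compile_c, gen_docs, deploy_prod.
Round 3: (1) [gen_docs, lint_clean => link_lib]; (3) [gen_docs, cfg_changed => link_bin]. Adds link_lib, link_bin.
Round 4: (10) [link_bin, run_unit => rollback_ready]. Adds rollback_ready.
Round 5: (4) [rollback_ready => hdr_changed]; (6) [rollback_ready, run_integ => artifact_signed]. Adds hdr_changed, artifact_signed.
Closure: {artifact_signed, cfg_changed, compile_b, compile_c, deploy_prod, deploy_stage, gen_docs, hdr_changed, link_bin, link_lib, lint_clean, publish_ok, rollback_ready, run_integ, run_unit, tag_release, tests_changed} — 17 facts.

17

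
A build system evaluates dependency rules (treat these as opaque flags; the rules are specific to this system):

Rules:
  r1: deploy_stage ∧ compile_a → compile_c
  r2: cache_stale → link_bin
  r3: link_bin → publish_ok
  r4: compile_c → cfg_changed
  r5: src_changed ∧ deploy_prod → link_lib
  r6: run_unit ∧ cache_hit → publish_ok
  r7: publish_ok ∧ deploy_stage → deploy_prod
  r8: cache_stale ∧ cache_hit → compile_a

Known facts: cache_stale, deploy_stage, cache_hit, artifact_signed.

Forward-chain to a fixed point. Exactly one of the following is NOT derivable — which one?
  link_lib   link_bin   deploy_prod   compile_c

link_lib

Round 1 fires r2, r8, giving link_bin, compile_a.
Round 2 fires r1, r3, giving compile_c, publish_ok.
Round 3 fires r4, r7, giving cfg_changed, deploy_prod.
Derived: link_bin (round 1), deploy_prod (round 3), compile_c (round 2). link_lib never appears in any round.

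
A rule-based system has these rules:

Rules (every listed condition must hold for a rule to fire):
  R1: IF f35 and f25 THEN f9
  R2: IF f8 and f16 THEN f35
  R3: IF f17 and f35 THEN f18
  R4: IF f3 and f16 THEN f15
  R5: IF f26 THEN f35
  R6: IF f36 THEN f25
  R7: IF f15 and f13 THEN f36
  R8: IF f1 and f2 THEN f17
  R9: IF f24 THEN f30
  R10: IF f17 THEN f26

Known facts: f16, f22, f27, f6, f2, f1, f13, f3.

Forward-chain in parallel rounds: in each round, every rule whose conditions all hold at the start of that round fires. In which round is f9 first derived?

4

Round 1 — R4, R8, derive f15, f17.
Round 2 — R7, R10, derive f36, f26.
Round 3 — R5, R6, derive f35, f25.
Round 4 — R1, R3, derive f9, f18.
f9 first appears in round 4.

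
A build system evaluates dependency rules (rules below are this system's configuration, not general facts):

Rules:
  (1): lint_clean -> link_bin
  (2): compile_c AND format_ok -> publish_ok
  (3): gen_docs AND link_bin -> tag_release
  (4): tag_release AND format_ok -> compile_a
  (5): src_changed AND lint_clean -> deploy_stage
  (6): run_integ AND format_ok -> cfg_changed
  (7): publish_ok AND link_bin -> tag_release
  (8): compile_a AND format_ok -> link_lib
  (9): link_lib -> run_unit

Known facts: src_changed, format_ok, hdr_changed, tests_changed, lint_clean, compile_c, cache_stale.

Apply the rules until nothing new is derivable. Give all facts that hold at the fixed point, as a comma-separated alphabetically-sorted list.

[1] (1) [lint_clean -> link_bin]; (2) [compile_c AND format_ok -> publish_ok]; (5) [src_changed AND lint_clean -> deploy_stage]. ⇒ new: link_bin, publish_ok, deploy_stage.
[2] (7) [publish_ok AND link_bin -> tag_release]. ⇒ new: tag_release.
[3] (4) [tag_release AND format_ok -> compile_a]. ⇒ new: compile_a.
[4] (8) [compile_a AND format_ok -> link_lib]. ⇒ new: link_lib.
[5] (9) [link_lib -> run_unit]. ⇒ new: run_unit.

cache_stale, compile_a, compile_c, deploy_stage, format_ok, hdr_changed, link_bin, link_lib, lint_clean, publish_ok, run_unit, src_changed, tag_release, tests_changed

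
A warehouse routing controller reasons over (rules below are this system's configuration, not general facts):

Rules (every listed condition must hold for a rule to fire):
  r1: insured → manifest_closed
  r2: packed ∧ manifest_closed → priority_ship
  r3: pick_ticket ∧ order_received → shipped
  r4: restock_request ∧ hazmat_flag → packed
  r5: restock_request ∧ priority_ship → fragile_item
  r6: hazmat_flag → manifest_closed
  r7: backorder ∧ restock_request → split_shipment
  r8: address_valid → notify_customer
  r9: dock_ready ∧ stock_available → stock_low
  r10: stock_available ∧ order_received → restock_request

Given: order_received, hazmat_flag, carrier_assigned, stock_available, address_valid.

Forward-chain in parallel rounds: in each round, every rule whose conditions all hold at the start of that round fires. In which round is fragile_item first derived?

4

Round 1 fires r6, r8, r10, giving manifest_closed, notify_customer, restock_request.
Round 2 fires r4, giving packed.
Round 3 fires r2, giving priority_ship.
Round 4 fires r5, giving fragile_item.
fragile_item first appears in round 4.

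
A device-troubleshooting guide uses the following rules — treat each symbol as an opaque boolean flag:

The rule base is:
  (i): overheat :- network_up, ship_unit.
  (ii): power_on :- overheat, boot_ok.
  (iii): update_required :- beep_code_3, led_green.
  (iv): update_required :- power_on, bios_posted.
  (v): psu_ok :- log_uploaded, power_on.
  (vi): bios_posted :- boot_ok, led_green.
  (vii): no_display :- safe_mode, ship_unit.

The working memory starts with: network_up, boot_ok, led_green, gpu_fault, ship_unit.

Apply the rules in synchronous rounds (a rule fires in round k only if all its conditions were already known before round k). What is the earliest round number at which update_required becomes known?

[1] (i) [overheat :- network_up, ship_unit.]; (vi) [bios_posted :- boot_ok, led_green.]. ⇒ new: overheat, bios_posted.
[2] (ii) [power_on :- overheat, boot_ok.]. ⇒ new: power_on.
[3] (iv) [update_required :- power_on, bios_posted.]. ⇒ new: update_required.
update_required first appears in round 3.

3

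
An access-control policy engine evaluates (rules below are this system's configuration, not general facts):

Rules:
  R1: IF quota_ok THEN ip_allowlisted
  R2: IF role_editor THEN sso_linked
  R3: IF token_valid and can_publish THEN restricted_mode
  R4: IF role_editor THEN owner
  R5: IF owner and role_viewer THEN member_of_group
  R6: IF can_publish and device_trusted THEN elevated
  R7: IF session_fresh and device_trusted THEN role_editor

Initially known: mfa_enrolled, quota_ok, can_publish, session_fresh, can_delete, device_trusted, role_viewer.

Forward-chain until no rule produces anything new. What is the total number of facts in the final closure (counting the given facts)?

13

Round 1: R1 [IF quota_ok THEN ip_allowlisted]; R6 [IF can_publish and device_trusted THEN elevated]; R7 [IF session_fresh and device_trusted THEN role_editor]. New: ip_allowlisted, elevated, role_editor.
Round 2: R2 [IF role_editor THEN sso_linked]; R4 [IF role_editor THEN owner]. New: sso_linked, owner.
Round 3: R5 [IF owner and role_viewer THEN member_of_group]. New: member_of_group.
Closure: {can_delete, can_publish, device_trusted, elevated, ip_allowlisted, member_of_group, mfa_enrolled, owner, quota_ok, role_editor, role_viewer, session_fresh, sso_linked} — 13 facts.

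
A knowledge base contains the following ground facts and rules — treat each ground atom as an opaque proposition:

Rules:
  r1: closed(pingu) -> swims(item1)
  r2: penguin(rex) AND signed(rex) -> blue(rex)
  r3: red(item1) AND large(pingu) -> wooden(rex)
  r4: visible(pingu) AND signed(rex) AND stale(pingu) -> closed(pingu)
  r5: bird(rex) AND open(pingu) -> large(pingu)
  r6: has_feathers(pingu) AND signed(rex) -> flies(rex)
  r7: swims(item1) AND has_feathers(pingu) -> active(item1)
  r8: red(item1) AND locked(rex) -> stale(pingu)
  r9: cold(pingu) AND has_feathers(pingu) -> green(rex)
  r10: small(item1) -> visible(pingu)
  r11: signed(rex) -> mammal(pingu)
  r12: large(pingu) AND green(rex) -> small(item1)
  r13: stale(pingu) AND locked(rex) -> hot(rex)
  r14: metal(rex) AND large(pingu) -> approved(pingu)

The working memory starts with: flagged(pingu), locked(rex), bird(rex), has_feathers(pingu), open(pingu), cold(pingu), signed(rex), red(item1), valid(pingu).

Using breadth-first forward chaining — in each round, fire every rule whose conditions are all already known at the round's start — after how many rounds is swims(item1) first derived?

5

Round 1: r5 [bird(rex) AND open(pingu) -> large(pingu)]; r6 [has_feathers(pingu) AND signed(rex) -> flies(rex)]; r8 [red(item1) AND locked(rex) -> stale(pingu)]; r9 [cold(pingu) AND has_feathers(pingu) -> green(rex)]; r11 [signed(rex) -> mammal(pingu)]. Adds large(pingu), flies(rex), stale(pingu), green(rex), mammal(pingu).
Round 2: r3 [red(item1) AND large(pingu) -> wooden(rex)]; r12 [large(pingu) AND green(rex) -> small(item1)]; r13 [stale(pingu) AND locked(rex) -> hot(rex)]. Adds wooden(rex), small(item1), hot(rex).
Round 3: r10 [small(item1) -> visible(pingu)]. Adds visible(pingu).
Round 4: r4 [visible(pingu) AND signed(rex) AND stale(pingu) -> closed(pingu)]. Adds closed(pingu).
Round 5: r1 [closed(pingu) -> swims(item1)]. Adds swims(item1).
swims(item1) first appears in round 5.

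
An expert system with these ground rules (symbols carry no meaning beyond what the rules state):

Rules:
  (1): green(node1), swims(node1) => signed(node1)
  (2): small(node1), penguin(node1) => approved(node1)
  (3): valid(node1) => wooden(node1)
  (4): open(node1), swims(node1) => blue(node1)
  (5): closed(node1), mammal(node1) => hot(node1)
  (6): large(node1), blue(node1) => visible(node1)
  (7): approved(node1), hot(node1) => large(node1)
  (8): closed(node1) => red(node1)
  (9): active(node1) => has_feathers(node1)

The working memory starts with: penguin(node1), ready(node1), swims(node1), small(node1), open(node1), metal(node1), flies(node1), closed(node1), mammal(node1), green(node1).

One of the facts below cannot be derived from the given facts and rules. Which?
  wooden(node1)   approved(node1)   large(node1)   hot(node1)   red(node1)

wooden(node1)

Round 1: (1) [green(node1), swims(node1) => signed(node1)]; (2) [small(node1), penguin(node1) => approved(node1)]; (4) [open(node1), swims(node1) => blue(node1)]; (5) [closed(node1), mammal(node1) => hot(node1)]; (8) [closed(node1) => red(node1)]. Adds signed(node1), approved(node1), blue(node1), hot(node1), red(node1).
Round 2: (7) [approved(node1), hot(node1) => large(node1)]. Adds large(node1).
Round 3: (6) [large(node1), blue(node1) => visible(node1)]. Adds visible(node1).
Derived: approved(node1) (round 1), hot(node1) (round 1), large(node1) (round 2), red(node1) (round 1). wooden(node1) never appears in any round.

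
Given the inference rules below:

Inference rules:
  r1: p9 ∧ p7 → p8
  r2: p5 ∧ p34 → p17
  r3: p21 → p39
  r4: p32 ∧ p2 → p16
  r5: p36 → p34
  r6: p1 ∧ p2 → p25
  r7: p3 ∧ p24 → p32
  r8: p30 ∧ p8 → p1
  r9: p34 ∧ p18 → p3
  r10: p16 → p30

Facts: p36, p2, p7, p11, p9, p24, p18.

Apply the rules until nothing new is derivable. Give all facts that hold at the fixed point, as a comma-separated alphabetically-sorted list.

Round 1: r1 [p9 ∧ p7 → p8]; r5 [p36 → p34]. Adds p8, p34.
Round 2: r9 [p34 ∧ p18 → p3]. Adds p3.
Round 3: r7 [p3 ∧ p24 → p32]. Adds p32.
Round 4: r4 [p32 ∧ p2 → p16]. Adds p16.
Round 5: r10 [p16 → p30]. Adds p30.
Round 6: r8 [p30 ∧ p8 → p1]. Adds p1.
Round 7: r6 [p1 ∧ p2 → p25]. Adds p25.

p1, p11, p16, p18, p2, p24, p25, p3, p30, p32, p34, p36, p7, p8, p9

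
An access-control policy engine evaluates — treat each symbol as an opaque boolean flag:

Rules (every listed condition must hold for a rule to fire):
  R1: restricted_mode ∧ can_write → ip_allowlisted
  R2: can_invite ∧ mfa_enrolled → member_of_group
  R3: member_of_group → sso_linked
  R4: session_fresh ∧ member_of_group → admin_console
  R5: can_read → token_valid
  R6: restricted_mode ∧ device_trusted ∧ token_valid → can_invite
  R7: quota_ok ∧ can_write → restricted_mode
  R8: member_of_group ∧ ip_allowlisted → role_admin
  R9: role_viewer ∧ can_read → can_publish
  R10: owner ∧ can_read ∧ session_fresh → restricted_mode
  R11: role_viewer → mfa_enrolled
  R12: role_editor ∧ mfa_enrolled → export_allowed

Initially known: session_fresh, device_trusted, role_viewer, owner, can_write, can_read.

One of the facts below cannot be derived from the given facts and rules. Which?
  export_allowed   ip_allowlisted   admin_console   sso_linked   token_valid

[1] R5 [can_read → token_valid]; R9 [role_viewer ∧ can_read → can_publish]; R10 [owner ∧ can_read ∧ session_fresh → restricted_mode]; R11 [role_viewer → mfa_enrolled]. ⇒ new: token_valid, can_publish, restricted_mode, mfa_enrolled.
[2] R1 [restricted_mode ∧ can_write → ip_allowlisted]; R6 [restricted_mode ∧ device_trusted ∧ token_valid → can_invite]. ⇒ new: ip_allowlisted, can_invite.
[3] R2 [can_invite ∧ mfa_enrolled → member_of_group]. ⇒ new: member_of_group.
[4] R3 [member_of_group → sso_linked]; R4 [session_fresh ∧ member_of_group → admin_console]; R8 [member_of_group ∧ ip_allowlisted → role_admin]. ⇒ new: sso_linked, admin_console, role_admin.
Derived: sso_linked (round 4), token_valid (round 1), admin_console (round 4), ip_allowlisted (round 2). export_allowed never appears in any round.

export_allowed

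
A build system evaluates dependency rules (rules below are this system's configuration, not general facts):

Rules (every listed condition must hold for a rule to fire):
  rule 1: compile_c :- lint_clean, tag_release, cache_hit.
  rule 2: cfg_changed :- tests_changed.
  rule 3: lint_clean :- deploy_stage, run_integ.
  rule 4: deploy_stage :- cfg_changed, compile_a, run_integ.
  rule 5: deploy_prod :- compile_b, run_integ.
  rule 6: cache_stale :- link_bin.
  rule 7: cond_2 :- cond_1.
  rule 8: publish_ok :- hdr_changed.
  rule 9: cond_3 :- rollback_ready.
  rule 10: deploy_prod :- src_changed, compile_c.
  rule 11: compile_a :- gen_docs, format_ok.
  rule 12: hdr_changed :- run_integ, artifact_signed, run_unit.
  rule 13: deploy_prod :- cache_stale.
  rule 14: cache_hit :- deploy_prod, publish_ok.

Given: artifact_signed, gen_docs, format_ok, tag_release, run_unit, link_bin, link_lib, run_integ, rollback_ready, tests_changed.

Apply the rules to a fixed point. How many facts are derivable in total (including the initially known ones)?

Round 1 fires rule 2, rule 6, rule 9, rule 11, rule 12, giving cfg_changed, cache_stale, cond_3, compile_a, hdr_changed.
Round 2 fires rule 4, rule 8, rule 13, giving deploy_stage, publish_ok, deploy_prod.
Round 3 fires rule 3, rule 14, giving lint_clean, cache_hit.
Round 4 fires rule 1, giving compile_c.
Closure: {artifact_signed, cache_hit, cache_stale, cfg_changed, compile_a, compile_c, cond_3, deploy_prod, deploy_stage, format_ok, gen_docs, hdr_changed, link_bin, link_lib, lint_clean, publish_ok, rollback_ready, run_integ, run_unit, tag_release, tests_changed} — 21 facts.

21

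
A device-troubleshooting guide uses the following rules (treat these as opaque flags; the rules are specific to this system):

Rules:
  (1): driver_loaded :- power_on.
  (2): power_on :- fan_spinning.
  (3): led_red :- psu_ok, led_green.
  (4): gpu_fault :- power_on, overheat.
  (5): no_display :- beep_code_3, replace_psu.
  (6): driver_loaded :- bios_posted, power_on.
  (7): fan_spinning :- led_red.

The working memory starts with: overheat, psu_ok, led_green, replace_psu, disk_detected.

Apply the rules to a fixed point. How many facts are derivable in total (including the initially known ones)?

10

[1] (3) [led_red :- psu_ok, led_green.]. ⇒ new: led_red.
[2] (7) [fan_spinning :- led_red.]. ⇒ new: fan_spinning.
[3] (2) [power_on :- fan_spinning.]. ⇒ new: power_on.
[4] (1) [driver_loaded :- power_on.]; (4) [gpu_fault :- power_on, overheat.]. ⇒ new: driver_loaded, gpu_fault.
Closure: {disk_detected, driver_loaded, fan_spinning, gpu_fault, led_green, led_red, overheat, power_on, psu_ok, replace_psu} — 10 facts.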